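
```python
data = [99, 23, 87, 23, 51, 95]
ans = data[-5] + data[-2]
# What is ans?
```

data has length 6. Negative index -5 maps to positive index 6 + (-5) = 1. data[1] = 23.
data has length 6. Negative index -2 maps to positive index 6 + (-2) = 4. data[4] = 51.
Sum: 23 + 51 = 74.

74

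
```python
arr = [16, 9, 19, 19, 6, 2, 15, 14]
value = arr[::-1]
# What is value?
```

arr has length 8. The slice arr[::-1] selects indices [7, 6, 5, 4, 3, 2, 1, 0] (7->14, 6->15, 5->2, 4->6, 3->19, 2->19, 1->9, 0->16), giving [14, 15, 2, 6, 19, 19, 9, 16].

[14, 15, 2, 6, 19, 19, 9, 16]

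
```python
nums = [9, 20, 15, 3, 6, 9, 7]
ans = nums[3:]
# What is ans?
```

nums has length 7. The slice nums[3:] selects indices [3, 4, 5, 6] (3->3, 4->6, 5->9, 6->7), giving [3, 6, 9, 7].

[3, 6, 9, 7]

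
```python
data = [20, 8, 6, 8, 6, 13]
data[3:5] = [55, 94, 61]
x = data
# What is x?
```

data starts as [20, 8, 6, 8, 6, 13] (length 6). The slice data[3:5] covers indices [3, 4] with values [8, 6]. Replacing that slice with [55, 94, 61] (different length) produces [20, 8, 6, 55, 94, 61, 13].

[20, 8, 6, 55, 94, 61, 13]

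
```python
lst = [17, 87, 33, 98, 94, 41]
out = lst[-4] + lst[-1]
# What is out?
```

lst has length 6. Negative index -4 maps to positive index 6 + (-4) = 2. lst[2] = 33.
lst has length 6. Negative index -1 maps to positive index 6 + (-1) = 5. lst[5] = 41.
Sum: 33 + 41 = 74.

74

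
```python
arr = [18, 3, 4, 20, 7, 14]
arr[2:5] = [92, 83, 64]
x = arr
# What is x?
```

arr starts as [18, 3, 4, 20, 7, 14] (length 6). The slice arr[2:5] covers indices [2, 3, 4] with values [4, 20, 7]. Replacing that slice with [92, 83, 64] (same length) produces [18, 3, 92, 83, 64, 14].

[18, 3, 92, 83, 64, 14]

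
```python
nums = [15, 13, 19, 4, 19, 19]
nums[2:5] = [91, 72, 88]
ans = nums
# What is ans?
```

nums starts as [15, 13, 19, 4, 19, 19] (length 6). The slice nums[2:5] covers indices [2, 3, 4] with values [19, 4, 19]. Replacing that slice with [91, 72, 88] (same length) produces [15, 13, 91, 72, 88, 19].

[15, 13, 91, 72, 88, 19]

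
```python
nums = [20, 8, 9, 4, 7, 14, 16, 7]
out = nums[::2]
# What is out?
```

nums has length 8. The slice nums[::2] selects indices [0, 2, 4, 6] (0->20, 2->9, 4->7, 6->16), giving [20, 9, 7, 16].

[20, 9, 7, 16]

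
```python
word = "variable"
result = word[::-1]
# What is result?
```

word has length 8. The slice word[::-1] selects indices [7, 6, 5, 4, 3, 2, 1, 0] (7->'e', 6->'l', 5->'b', 4->'a', 3->'i', 2->'r', 1->'a', 0->'v'), giving 'elbairav'.

'elbairav'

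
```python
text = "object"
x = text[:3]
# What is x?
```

text has length 6. The slice text[:3] selects indices [0, 1, 2] (0->'o', 1->'b', 2->'j'), giving 'obj'.

'obj'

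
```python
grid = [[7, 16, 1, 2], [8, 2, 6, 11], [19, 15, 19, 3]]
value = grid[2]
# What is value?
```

grid has 3 rows. Row 2 is [19, 15, 19, 3].

[19, 15, 19, 3]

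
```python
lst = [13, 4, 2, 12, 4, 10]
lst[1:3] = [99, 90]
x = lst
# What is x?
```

lst starts as [13, 4, 2, 12, 4, 10] (length 6). The slice lst[1:3] covers indices [1, 2] with values [4, 2]. Replacing that slice with [99, 90] (same length) produces [13, 99, 90, 12, 4, 10].

[13, 99, 90, 12, 4, 10]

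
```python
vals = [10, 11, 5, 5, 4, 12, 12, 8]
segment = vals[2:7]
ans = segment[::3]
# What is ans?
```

vals has length 8. The slice vals[2:7] selects indices [2, 3, 4, 5, 6] (2->5, 3->5, 4->4, 5->12, 6->12), giving [5, 5, 4, 12, 12]. So segment = [5, 5, 4, 12, 12]. segment has length 5. The slice segment[::3] selects indices [0, 3] (0->5, 3->12), giving [5, 12].

[5, 12]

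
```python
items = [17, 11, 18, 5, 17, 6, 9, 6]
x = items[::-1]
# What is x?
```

items has length 8. The slice items[::-1] selects indices [7, 6, 5, 4, 3, 2, 1, 0] (7->6, 6->9, 5->6, 4->17, 3->5, 2->18, 1->11, 0->17), giving [6, 9, 6, 17, 5, 18, 11, 17].

[6, 9, 6, 17, 5, 18, 11, 17]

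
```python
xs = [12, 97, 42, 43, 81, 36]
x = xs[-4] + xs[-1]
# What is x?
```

xs has length 6. Negative index -4 maps to positive index 6 + (-4) = 2. xs[2] = 42.
xs has length 6. Negative index -1 maps to positive index 6 + (-1) = 5. xs[5] = 36.
Sum: 42 + 36 = 78.

78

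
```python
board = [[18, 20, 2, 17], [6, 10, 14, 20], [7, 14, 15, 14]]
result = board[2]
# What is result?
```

board has 3 rows. Row 2 is [7, 14, 15, 14].

[7, 14, 15, 14]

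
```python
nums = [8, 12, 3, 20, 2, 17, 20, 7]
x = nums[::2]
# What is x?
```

nums has length 8. The slice nums[::2] selects indices [0, 2, 4, 6] (0->8, 2->3, 4->2, 6->20), giving [8, 3, 2, 20].

[8, 3, 2, 20]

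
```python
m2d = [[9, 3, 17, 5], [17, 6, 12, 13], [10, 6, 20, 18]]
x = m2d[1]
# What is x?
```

m2d has 3 rows. Row 1 is [17, 6, 12, 13].

[17, 6, 12, 13]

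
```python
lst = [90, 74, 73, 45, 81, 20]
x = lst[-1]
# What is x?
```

lst has length 6. Negative index -1 maps to positive index 6 + (-1) = 5. lst[5] = 20.

20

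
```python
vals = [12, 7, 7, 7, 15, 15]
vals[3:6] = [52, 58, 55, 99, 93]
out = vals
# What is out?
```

vals starts as [12, 7, 7, 7, 15, 15] (length 6). The slice vals[3:6] covers indices [3, 4, 5] with values [7, 15, 15]. Replacing that slice with [52, 58, 55, 99, 93] (different length) produces [12, 7, 7, 52, 58, 55, 99, 93].

[12, 7, 7, 52, 58, 55, 99, 93]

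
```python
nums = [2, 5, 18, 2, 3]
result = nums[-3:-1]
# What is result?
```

nums has length 5. The slice nums[-3:-1] selects indices [2, 3] (2->18, 3->2), giving [18, 2].

[18, 2]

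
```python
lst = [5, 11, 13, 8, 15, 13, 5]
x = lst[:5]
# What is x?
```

lst has length 7. The slice lst[:5] selects indices [0, 1, 2, 3, 4] (0->5, 1->11, 2->13, 3->8, 4->15), giving [5, 11, 13, 8, 15].

[5, 11, 13, 8, 15]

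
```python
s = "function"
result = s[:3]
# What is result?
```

s has length 8. The slice s[:3] selects indices [0, 1, 2] (0->'f', 1->'u', 2->'n'), giving 'fun'.

'fun'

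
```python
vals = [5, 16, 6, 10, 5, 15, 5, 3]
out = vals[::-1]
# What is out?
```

vals has length 8. The slice vals[::-1] selects indices [7, 6, 5, 4, 3, 2, 1, 0] (7->3, 6->5, 5->15, 4->5, 3->10, 2->6, 1->16, 0->5), giving [3, 5, 15, 5, 10, 6, 16, 5].

[3, 5, 15, 5, 10, 6, 16, 5]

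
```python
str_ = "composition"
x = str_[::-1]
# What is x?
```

str_ has length 11. The slice str_[::-1] selects indices [10, 9, 8, 7, 6, 5, 4, 3, 2, 1, 0] (10->'n', 9->'o', 8->'i', 7->'t', 6->'i', 5->'s', 4->'o', 3->'p', 2->'m', 1->'o', 0->'c'), giving 'noitisopmoc'.

'noitisopmoc'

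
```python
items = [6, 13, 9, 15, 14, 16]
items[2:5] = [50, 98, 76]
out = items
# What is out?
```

items starts as [6, 13, 9, 15, 14, 16] (length 6). The slice items[2:5] covers indices [2, 3, 4] with values [9, 15, 14]. Replacing that slice with [50, 98, 76] (same length) produces [6, 13, 50, 98, 76, 16].

[6, 13, 50, 98, 76, 16]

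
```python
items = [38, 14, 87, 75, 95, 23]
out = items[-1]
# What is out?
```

items has length 6. Negative index -1 maps to positive index 6 + (-1) = 5. items[5] = 23.

23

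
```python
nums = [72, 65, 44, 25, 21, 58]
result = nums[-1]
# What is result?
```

nums has length 6. Negative index -1 maps to positive index 6 + (-1) = 5. nums[5] = 58.

58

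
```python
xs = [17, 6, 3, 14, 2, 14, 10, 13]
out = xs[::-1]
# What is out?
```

xs has length 8. The slice xs[::-1] selects indices [7, 6, 5, 4, 3, 2, 1, 0] (7->13, 6->10, 5->14, 4->2, 3->14, 2->3, 1->6, 0->17), giving [13, 10, 14, 2, 14, 3, 6, 17].

[13, 10, 14, 2, 14, 3, 6, 17]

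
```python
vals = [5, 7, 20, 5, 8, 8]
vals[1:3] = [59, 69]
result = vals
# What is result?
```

vals starts as [5, 7, 20, 5, 8, 8] (length 6). The slice vals[1:3] covers indices [1, 2] with values [7, 20]. Replacing that slice with [59, 69] (same length) produces [5, 59, 69, 5, 8, 8].

[5, 59, 69, 5, 8, 8]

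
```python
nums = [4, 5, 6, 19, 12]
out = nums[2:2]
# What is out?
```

nums has length 5. The slice nums[2:2] resolves to an empty index range, so the result is [].

[]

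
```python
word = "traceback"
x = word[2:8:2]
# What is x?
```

word has length 9. The slice word[2:8:2] selects indices [2, 4, 6] (2->'a', 4->'e', 6->'a'), giving 'aea'.

'aea'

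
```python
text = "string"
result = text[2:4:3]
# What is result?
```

text has length 6. The slice text[2:4:3] selects indices [2] (2->'r'), giving 'r'.

'r'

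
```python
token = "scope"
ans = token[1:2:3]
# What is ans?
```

token has length 5. The slice token[1:2:3] selects indices [1] (1->'c'), giving 'c'.

'c'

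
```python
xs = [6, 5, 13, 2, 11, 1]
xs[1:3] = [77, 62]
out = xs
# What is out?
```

xs starts as [6, 5, 13, 2, 11, 1] (length 6). The slice xs[1:3] covers indices [1, 2] with values [5, 13]. Replacing that slice with [77, 62] (same length) produces [6, 77, 62, 2, 11, 1].

[6, 77, 62, 2, 11, 1]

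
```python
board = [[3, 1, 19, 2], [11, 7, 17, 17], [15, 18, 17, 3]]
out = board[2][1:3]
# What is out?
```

board[2] = [15, 18, 17, 3]. board[2] has length 4. The slice board[2][1:3] selects indices [1, 2] (1->18, 2->17), giving [18, 17].

[18, 17]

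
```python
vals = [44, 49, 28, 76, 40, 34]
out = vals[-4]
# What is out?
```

vals has length 6. Negative index -4 maps to positive index 6 + (-4) = 2. vals[2] = 28.

28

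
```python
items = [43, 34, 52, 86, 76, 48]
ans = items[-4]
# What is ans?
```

items has length 6. Negative index -4 maps to positive index 6 + (-4) = 2. items[2] = 52.

52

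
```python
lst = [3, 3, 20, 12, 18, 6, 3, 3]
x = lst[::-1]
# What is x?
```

lst has length 8. The slice lst[::-1] selects indices [7, 6, 5, 4, 3, 2, 1, 0] (7->3, 6->3, 5->6, 4->18, 3->12, 2->20, 1->3, 0->3), giving [3, 3, 6, 18, 12, 20, 3, 3].

[3, 3, 6, 18, 12, 20, 3, 3]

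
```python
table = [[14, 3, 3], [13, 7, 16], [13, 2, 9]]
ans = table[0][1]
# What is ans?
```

table[0] = [14, 3, 3]. Taking column 1 of that row yields 3.

3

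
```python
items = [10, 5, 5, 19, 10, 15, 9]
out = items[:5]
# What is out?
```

items has length 7. The slice items[:5] selects indices [0, 1, 2, 3, 4] (0->10, 1->5, 2->5, 3->19, 4->10), giving [10, 5, 5, 19, 10].

[10, 5, 5, 19, 10]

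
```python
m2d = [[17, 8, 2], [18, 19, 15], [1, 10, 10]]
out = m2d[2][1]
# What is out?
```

m2d[2] = [1, 10, 10]. Taking column 1 of that row yields 10.

10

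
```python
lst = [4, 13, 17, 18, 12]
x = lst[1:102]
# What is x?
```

lst has length 5. The slice lst[1:102] selects indices [1, 2, 3, 4] (1->13, 2->17, 3->18, 4->12), giving [13, 17, 18, 12].

[13, 17, 18, 12]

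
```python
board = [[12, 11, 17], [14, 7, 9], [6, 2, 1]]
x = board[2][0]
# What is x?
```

board[2] = [6, 2, 1]. Taking column 0 of that row yields 6.

6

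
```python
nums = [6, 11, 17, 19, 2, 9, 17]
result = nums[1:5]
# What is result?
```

nums has length 7. The slice nums[1:5] selects indices [1, 2, 3, 4] (1->11, 2->17, 3->19, 4->2), giving [11, 17, 19, 2].

[11, 17, 19, 2]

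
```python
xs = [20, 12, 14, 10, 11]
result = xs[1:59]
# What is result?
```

xs has length 5. The slice xs[1:59] selects indices [1, 2, 3, 4] (1->12, 2->14, 3->10, 4->11), giving [12, 14, 10, 11].

[12, 14, 10, 11]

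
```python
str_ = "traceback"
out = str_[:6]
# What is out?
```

str_ has length 9. The slice str_[:6] selects indices [0, 1, 2, 3, 4, 5] (0->'t', 1->'r', 2->'a', 3->'c', 4->'e', 5->'b'), giving 'traceb'.

'traceb'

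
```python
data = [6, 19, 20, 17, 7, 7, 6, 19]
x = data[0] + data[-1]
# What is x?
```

data has length 8. data[0] = 6.
data has length 8. Negative index -1 maps to positive index 8 + (-1) = 7. data[7] = 19.
Sum: 6 + 19 = 25.

25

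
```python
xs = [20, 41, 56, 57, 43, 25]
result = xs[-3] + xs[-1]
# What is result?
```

xs has length 6. Negative index -3 maps to positive index 6 + (-3) = 3. xs[3] = 57.
xs has length 6. Negative index -1 maps to positive index 6 + (-1) = 5. xs[5] = 25.
Sum: 57 + 25 = 82.

82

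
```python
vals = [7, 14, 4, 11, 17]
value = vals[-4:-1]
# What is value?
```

vals has length 5. The slice vals[-4:-1] selects indices [1, 2, 3] (1->14, 2->4, 3->11), giving [14, 4, 11].

[14, 4, 11]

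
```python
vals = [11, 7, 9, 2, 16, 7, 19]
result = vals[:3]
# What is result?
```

vals has length 7. The slice vals[:3] selects indices [0, 1, 2] (0->11, 1->7, 2->9), giving [11, 7, 9].

[11, 7, 9]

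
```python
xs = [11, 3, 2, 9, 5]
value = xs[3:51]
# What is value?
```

xs has length 5. The slice xs[3:51] selects indices [3, 4] (3->9, 4->5), giving [9, 5].

[9, 5]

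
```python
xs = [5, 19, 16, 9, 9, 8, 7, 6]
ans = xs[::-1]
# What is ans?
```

xs has length 8. The slice xs[::-1] selects indices [7, 6, 5, 4, 3, 2, 1, 0] (7->6, 6->7, 5->8, 4->9, 3->9, 2->16, 1->19, 0->5), giving [6, 7, 8, 9, 9, 16, 19, 5].

[6, 7, 8, 9, 9, 16, 19, 5]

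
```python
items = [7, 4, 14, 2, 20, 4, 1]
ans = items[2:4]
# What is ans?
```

items has length 7. The slice items[2:4] selects indices [2, 3] (2->14, 3->2), giving [14, 2].

[14, 2]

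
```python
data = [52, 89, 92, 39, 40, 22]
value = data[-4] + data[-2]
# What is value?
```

data has length 6. Negative index -4 maps to positive index 6 + (-4) = 2. data[2] = 92.
data has length 6. Negative index -2 maps to positive index 6 + (-2) = 4. data[4] = 40.
Sum: 92 + 40 = 132.

132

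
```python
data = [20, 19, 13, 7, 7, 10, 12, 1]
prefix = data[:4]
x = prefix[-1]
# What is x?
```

data has length 8. The slice data[:4] selects indices [0, 1, 2, 3] (0->20, 1->19, 2->13, 3->7), giving [20, 19, 13, 7]. So prefix = [20, 19, 13, 7]. Then prefix[-1] = 7.

7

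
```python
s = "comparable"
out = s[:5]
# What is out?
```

s has length 10. The slice s[:5] selects indices [0, 1, 2, 3, 4] (0->'c', 1->'o', 2->'m', 3->'p', 4->'a'), giving 'compa'.

'compa'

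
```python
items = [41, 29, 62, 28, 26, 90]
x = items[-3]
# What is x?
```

items has length 6. Negative index -3 maps to positive index 6 + (-3) = 3. items[3] = 28.

28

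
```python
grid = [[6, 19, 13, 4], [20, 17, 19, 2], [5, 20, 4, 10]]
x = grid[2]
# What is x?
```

grid has 3 rows. Row 2 is [5, 20, 4, 10].

[5, 20, 4, 10]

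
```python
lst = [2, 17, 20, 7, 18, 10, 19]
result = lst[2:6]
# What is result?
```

lst has length 7. The slice lst[2:6] selects indices [2, 3, 4, 5] (2->20, 3->7, 4->18, 5->10), giving [20, 7, 18, 10].

[20, 7, 18, 10]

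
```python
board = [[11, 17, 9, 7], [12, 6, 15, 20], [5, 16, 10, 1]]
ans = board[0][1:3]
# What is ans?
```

board[0] = [11, 17, 9, 7]. board[0] has length 4. The slice board[0][1:3] selects indices [1, 2] (1->17, 2->9), giving [17, 9].

[17, 9]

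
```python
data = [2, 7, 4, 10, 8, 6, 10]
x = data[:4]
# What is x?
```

data has length 7. The slice data[:4] selects indices [0, 1, 2, 3] (0->2, 1->7, 2->4, 3->10), giving [2, 7, 4, 10].

[2, 7, 4, 10]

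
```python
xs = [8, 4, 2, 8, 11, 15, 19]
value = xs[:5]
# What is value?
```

xs has length 7. The slice xs[:5] selects indices [0, 1, 2, 3, 4] (0->8, 1->4, 2->2, 3->8, 4->11), giving [8, 4, 2, 8, 11].

[8, 4, 2, 8, 11]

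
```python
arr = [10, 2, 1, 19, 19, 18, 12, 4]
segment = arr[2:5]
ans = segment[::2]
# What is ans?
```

arr has length 8. The slice arr[2:5] selects indices [2, 3, 4] (2->1, 3->19, 4->19), giving [1, 19, 19]. So segment = [1, 19, 19]. segment has length 3. The slice segment[::2] selects indices [0, 2] (0->1, 2->19), giving [1, 19].

[1, 19]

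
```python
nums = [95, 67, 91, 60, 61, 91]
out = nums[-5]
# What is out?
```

nums has length 6. Negative index -5 maps to positive index 6 + (-5) = 1. nums[1] = 67.

67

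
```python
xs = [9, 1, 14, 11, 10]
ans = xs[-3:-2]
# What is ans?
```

xs has length 5. The slice xs[-3:-2] selects indices [2] (2->14), giving [14].

[14]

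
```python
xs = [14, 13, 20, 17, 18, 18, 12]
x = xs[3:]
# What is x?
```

xs has length 7. The slice xs[3:] selects indices [3, 4, 5, 6] (3->17, 4->18, 5->18, 6->12), giving [17, 18, 18, 12].

[17, 18, 18, 12]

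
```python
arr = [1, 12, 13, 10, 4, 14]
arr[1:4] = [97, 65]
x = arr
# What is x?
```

arr starts as [1, 12, 13, 10, 4, 14] (length 6). The slice arr[1:4] covers indices [1, 2, 3] with values [12, 13, 10]. Replacing that slice with [97, 65] (different length) produces [1, 97, 65, 4, 14].

[1, 97, 65, 4, 14]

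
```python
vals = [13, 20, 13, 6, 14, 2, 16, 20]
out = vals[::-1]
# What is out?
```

vals has length 8. The slice vals[::-1] selects indices [7, 6, 5, 4, 3, 2, 1, 0] (7->20, 6->16, 5->2, 4->14, 3->6, 2->13, 1->20, 0->13), giving [20, 16, 2, 14, 6, 13, 20, 13].

[20, 16, 2, 14, 6, 13, 20, 13]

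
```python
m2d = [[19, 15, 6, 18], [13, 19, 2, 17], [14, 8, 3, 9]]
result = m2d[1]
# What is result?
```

m2d has 3 rows. Row 1 is [13, 19, 2, 17].

[13, 19, 2, 17]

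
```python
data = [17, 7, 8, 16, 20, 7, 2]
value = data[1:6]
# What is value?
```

data has length 7. The slice data[1:6] selects indices [1, 2, 3, 4, 5] (1->7, 2->8, 3->16, 4->20, 5->7), giving [7, 8, 16, 20, 7].

[7, 8, 16, 20, 7]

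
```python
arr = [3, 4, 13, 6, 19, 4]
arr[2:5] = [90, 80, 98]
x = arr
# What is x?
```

arr starts as [3, 4, 13, 6, 19, 4] (length 6). The slice arr[2:5] covers indices [2, 3, 4] with values [13, 6, 19]. Replacing that slice with [90, 80, 98] (same length) produces [3, 4, 90, 80, 98, 4].

[3, 4, 90, 80, 98, 4]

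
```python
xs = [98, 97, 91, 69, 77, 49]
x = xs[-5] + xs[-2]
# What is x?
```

xs has length 6. Negative index -5 maps to positive index 6 + (-5) = 1. xs[1] = 97.
xs has length 6. Negative index -2 maps to positive index 6 + (-2) = 4. xs[4] = 77.
Sum: 97 + 77 = 174.

174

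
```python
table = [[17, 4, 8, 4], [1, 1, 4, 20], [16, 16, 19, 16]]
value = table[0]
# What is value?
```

table has 3 rows. Row 0 is [17, 4, 8, 4].

[17, 4, 8, 4]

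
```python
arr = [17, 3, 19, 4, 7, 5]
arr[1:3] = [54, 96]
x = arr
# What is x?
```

arr starts as [17, 3, 19, 4, 7, 5] (length 6). The slice arr[1:3] covers indices [1, 2] with values [3, 19]. Replacing that slice with [54, 96] (same length) produces [17, 54, 96, 4, 7, 5].

[17, 54, 96, 4, 7, 5]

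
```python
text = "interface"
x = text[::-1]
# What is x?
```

text has length 9. The slice text[::-1] selects indices [8, 7, 6, 5, 4, 3, 2, 1, 0] (8->'e', 7->'c', 6->'a', 5->'f', 4->'r', 3->'e', 2->'t', 1->'n', 0->'i'), giving 'ecafretni'.

'ecafretni'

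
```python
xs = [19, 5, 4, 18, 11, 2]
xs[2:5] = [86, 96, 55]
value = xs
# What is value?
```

xs starts as [19, 5, 4, 18, 11, 2] (length 6). The slice xs[2:5] covers indices [2, 3, 4] with values [4, 18, 11]. Replacing that slice with [86, 96, 55] (same length) produces [19, 5, 86, 96, 55, 2].

[19, 5, 86, 96, 55, 2]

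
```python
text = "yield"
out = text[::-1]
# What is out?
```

text has length 5. The slice text[::-1] selects indices [4, 3, 2, 1, 0] (4->'d', 3->'l', 2->'e', 1->'i', 0->'y'), giving 'dleiy'.

'dleiy'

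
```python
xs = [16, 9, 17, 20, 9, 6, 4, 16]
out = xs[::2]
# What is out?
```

xs has length 8. The slice xs[::2] selects indices [0, 2, 4, 6] (0->16, 2->17, 4->9, 6->4), giving [16, 17, 9, 4].

[16, 17, 9, 4]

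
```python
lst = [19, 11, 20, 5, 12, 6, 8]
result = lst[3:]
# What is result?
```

lst has length 7. The slice lst[3:] selects indices [3, 4, 5, 6] (3->5, 4->12, 5->6, 6->8), giving [5, 12, 6, 8].

[5, 12, 6, 8]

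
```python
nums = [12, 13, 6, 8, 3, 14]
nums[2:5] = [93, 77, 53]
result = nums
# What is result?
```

nums starts as [12, 13, 6, 8, 3, 14] (length 6). The slice nums[2:5] covers indices [2, 3, 4] with values [6, 8, 3]. Replacing that slice with [93, 77, 53] (same length) produces [12, 13, 93, 77, 53, 14].

[12, 13, 93, 77, 53, 14]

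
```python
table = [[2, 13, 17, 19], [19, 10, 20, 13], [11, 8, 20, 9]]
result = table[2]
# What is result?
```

table has 3 rows. Row 2 is [11, 8, 20, 9].

[11, 8, 20, 9]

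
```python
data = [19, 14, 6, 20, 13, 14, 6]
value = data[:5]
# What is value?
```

data has length 7. The slice data[:5] selects indices [0, 1, 2, 3, 4] (0->19, 1->14, 2->6, 3->20, 4->13), giving [19, 14, 6, 20, 13].

[19, 14, 6, 20, 13]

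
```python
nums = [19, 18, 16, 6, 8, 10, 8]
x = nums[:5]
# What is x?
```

nums has length 7. The slice nums[:5] selects indices [0, 1, 2, 3, 4] (0->19, 1->18, 2->16, 3->6, 4->8), giving [19, 18, 16, 6, 8].

[19, 18, 16, 6, 8]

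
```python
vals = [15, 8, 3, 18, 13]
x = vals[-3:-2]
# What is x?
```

vals has length 5. The slice vals[-3:-2] selects indices [2] (2->3), giving [3].

[3]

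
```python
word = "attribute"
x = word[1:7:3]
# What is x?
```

word has length 9. The slice word[1:7:3] selects indices [1, 4] (1->'t', 4->'i'), giving 'ti'.

'ti'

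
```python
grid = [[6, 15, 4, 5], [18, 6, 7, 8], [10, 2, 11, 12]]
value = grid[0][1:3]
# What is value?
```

grid[0] = [6, 15, 4, 5]. grid[0] has length 4. The slice grid[0][1:3] selects indices [1, 2] (1->15, 2->4), giving [15, 4].

[15, 4]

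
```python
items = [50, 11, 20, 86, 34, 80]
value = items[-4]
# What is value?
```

items has length 6. Negative index -4 maps to positive index 6 + (-4) = 2. items[2] = 20.

20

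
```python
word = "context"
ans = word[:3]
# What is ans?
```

word has length 7. The slice word[:3] selects indices [0, 1, 2] (0->'c', 1->'o', 2->'n'), giving 'con'.

'con'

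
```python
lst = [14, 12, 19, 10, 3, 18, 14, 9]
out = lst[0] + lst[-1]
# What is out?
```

lst has length 8. lst[0] = 14.
lst has length 8. Negative index -1 maps to positive index 8 + (-1) = 7. lst[7] = 9.
Sum: 14 + 9 = 23.

23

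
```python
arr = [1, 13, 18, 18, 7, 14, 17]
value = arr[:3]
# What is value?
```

arr has length 7. The slice arr[:3] selects indices [0, 1, 2] (0->1, 1->13, 2->18), giving [1, 13, 18].

[1, 13, 18]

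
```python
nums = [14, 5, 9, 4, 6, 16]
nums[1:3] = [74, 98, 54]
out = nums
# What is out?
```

nums starts as [14, 5, 9, 4, 6, 16] (length 6). The slice nums[1:3] covers indices [1, 2] with values [5, 9]. Replacing that slice with [74, 98, 54] (different length) produces [14, 74, 98, 54, 4, 6, 16].

[14, 74, 98, 54, 4, 6, 16]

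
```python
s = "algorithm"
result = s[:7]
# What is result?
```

s has length 9. The slice s[:7] selects indices [0, 1, 2, 3, 4, 5, 6] (0->'a', 1->'l', 2->'g', 3->'o', 4->'r', 5->'i', 6->'t'), giving 'algorit'.

'algorit'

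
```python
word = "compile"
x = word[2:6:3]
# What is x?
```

word has length 7. The slice word[2:6:3] selects indices [2, 5] (2->'m', 5->'l'), giving 'ml'.

'ml'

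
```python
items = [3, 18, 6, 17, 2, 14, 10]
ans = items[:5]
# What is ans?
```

items has length 7. The slice items[:5] selects indices [0, 1, 2, 3, 4] (0->3, 1->18, 2->6, 3->17, 4->2), giving [3, 18, 6, 17, 2].

[3, 18, 6, 17, 2]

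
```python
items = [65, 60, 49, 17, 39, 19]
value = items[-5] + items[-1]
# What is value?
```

items has length 6. Negative index -5 maps to positive index 6 + (-5) = 1. items[1] = 60.
items has length 6. Negative index -1 maps to positive index 6 + (-1) = 5. items[5] = 19.
Sum: 60 + 19 = 79.

79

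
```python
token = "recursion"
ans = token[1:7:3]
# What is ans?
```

token has length 9. The slice token[1:7:3] selects indices [1, 4] (1->'e', 4->'r'), giving 'er'.

'er'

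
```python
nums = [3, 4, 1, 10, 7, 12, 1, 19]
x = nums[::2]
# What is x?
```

nums has length 8. The slice nums[::2] selects indices [0, 2, 4, 6] (0->3, 2->1, 4->7, 6->1), giving [3, 1, 7, 1].

[3, 1, 7, 1]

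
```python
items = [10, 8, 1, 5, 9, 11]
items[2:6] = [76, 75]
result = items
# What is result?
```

items starts as [10, 8, 1, 5, 9, 11] (length 6). The slice items[2:6] covers indices [2, 3, 4, 5] with values [1, 5, 9, 11]. Replacing that slice with [76, 75] (different length) produces [10, 8, 76, 75].

[10, 8, 76, 75]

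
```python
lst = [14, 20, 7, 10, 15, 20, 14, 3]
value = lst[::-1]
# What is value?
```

lst has length 8. The slice lst[::-1] selects indices [7, 6, 5, 4, 3, 2, 1, 0] (7->3, 6->14, 5->20, 4->15, 3->10, 2->7, 1->20, 0->14), giving [3, 14, 20, 15, 10, 7, 20, 14].

[3, 14, 20, 15, 10, 7, 20, 14]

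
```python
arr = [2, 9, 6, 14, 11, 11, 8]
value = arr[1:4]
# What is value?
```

arr has length 7. The slice arr[1:4] selects indices [1, 2, 3] (1->9, 2->6, 3->14), giving [9, 6, 14].

[9, 6, 14]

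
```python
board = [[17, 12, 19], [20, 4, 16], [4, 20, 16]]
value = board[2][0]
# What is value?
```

board[2] = [4, 20, 16]. Taking column 0 of that row yields 4.

4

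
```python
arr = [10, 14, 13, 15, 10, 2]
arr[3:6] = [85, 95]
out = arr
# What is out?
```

arr starts as [10, 14, 13, 15, 10, 2] (length 6). The slice arr[3:6] covers indices [3, 4, 5] with values [15, 10, 2]. Replacing that slice with [85, 95] (different length) produces [10, 14, 13, 85, 95].

[10, 14, 13, 85, 95]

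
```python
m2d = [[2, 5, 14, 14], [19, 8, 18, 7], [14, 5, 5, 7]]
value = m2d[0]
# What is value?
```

m2d has 3 rows. Row 0 is [2, 5, 14, 14].

[2, 5, 14, 14]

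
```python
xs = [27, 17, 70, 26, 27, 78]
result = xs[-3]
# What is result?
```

xs has length 6. Negative index -3 maps to positive index 6 + (-3) = 3. xs[3] = 26.

26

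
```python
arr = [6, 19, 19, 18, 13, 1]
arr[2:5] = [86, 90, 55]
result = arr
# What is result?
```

arr starts as [6, 19, 19, 18, 13, 1] (length 6). The slice arr[2:5] covers indices [2, 3, 4] with values [19, 18, 13]. Replacing that slice with [86, 90, 55] (same length) produces [6, 19, 86, 90, 55, 1].

[6, 19, 86, 90, 55, 1]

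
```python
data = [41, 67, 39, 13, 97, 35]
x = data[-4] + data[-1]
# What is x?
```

data has length 6. Negative index -4 maps to positive index 6 + (-4) = 2. data[2] = 39.
data has length 6. Negative index -1 maps to positive index 6 + (-1) = 5. data[5] = 35.
Sum: 39 + 35 = 74.

74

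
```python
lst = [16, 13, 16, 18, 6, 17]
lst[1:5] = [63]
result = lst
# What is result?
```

lst starts as [16, 13, 16, 18, 6, 17] (length 6). The slice lst[1:5] covers indices [1, 2, 3, 4] with values [13, 16, 18, 6]. Replacing that slice with [63] (different length) produces [16, 63, 17].

[16, 63, 17]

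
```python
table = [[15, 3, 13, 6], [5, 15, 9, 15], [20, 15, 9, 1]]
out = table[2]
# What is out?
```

table has 3 rows. Row 2 is [20, 15, 9, 1].

[20, 15, 9, 1]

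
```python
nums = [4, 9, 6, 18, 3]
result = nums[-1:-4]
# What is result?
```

nums has length 5. The slice nums[-1:-4] resolves to an empty index range, so the result is [].

[]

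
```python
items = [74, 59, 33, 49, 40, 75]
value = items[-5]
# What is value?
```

items has length 6. Negative index -5 maps to positive index 6 + (-5) = 1. items[1] = 59.

59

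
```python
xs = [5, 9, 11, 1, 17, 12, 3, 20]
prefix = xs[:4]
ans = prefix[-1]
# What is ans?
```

xs has length 8. The slice xs[:4] selects indices [0, 1, 2, 3] (0->5, 1->9, 2->11, 3->1), giving [5, 9, 11, 1]. So prefix = [5, 9, 11, 1]. Then prefix[-1] = 1.

1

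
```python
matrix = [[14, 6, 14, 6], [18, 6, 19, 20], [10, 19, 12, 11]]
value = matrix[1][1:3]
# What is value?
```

matrix[1] = [18, 6, 19, 20]. matrix[1] has length 4. The slice matrix[1][1:3] selects indices [1, 2] (1->6, 2->19), giving [6, 19].

[6, 19]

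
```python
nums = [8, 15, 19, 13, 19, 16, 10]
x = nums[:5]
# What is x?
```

nums has length 7. The slice nums[:5] selects indices [0, 1, 2, 3, 4] (0->8, 1->15, 2->19, 3->13, 4->19), giving [8, 15, 19, 13, 19].

[8, 15, 19, 13, 19]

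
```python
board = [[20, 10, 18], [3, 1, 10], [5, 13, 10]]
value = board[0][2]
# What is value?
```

board[0] = [20, 10, 18]. Taking column 2 of that row yields 18.

18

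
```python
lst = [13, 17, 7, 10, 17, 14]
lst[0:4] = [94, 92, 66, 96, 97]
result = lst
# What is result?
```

lst starts as [13, 17, 7, 10, 17, 14] (length 6). The slice lst[0:4] covers indices [0, 1, 2, 3] with values [13, 17, 7, 10]. Replacing that slice with [94, 92, 66, 96, 97] (different length) produces [94, 92, 66, 96, 97, 17, 14].

[94, 92, 66, 96, 97, 17, 14]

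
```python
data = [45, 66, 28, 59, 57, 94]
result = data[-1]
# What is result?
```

data has length 6. Negative index -1 maps to positive index 6 + (-1) = 5. data[5] = 94.

94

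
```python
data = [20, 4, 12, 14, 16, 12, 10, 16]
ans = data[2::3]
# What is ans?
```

data has length 8. The slice data[2::3] selects indices [2, 5] (2->12, 5->12), giving [12, 12].

[12, 12]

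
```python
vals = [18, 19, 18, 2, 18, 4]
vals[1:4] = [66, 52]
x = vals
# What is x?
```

vals starts as [18, 19, 18, 2, 18, 4] (length 6). The slice vals[1:4] covers indices [1, 2, 3] with values [19, 18, 2]. Replacing that slice with [66, 52] (different length) produces [18, 66, 52, 18, 4].

[18, 66, 52, 18, 4]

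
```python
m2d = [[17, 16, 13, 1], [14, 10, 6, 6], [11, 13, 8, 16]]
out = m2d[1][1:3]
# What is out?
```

m2d[1] = [14, 10, 6, 6]. m2d[1] has length 4. The slice m2d[1][1:3] selects indices [1, 2] (1->10, 2->6), giving [10, 6].

[10, 6]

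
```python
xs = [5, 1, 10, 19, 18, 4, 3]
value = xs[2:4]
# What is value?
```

xs has length 7. The slice xs[2:4] selects indices [2, 3] (2->10, 3->19), giving [10, 19].

[10, 19]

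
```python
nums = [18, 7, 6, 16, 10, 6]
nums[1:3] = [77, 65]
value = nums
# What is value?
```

nums starts as [18, 7, 6, 16, 10, 6] (length 6). The slice nums[1:3] covers indices [1, 2] with values [7, 6]. Replacing that slice with [77, 65] (same length) produces [18, 77, 65, 16, 10, 6].

[18, 77, 65, 16, 10, 6]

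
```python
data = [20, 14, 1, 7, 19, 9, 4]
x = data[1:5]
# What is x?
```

data has length 7. The slice data[1:5] selects indices [1, 2, 3, 4] (1->14, 2->1, 3->7, 4->19), giving [14, 1, 7, 19].

[14, 1, 7, 19]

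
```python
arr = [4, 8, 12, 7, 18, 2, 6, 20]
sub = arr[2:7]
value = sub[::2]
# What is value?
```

arr has length 8. The slice arr[2:7] selects indices [2, 3, 4, 5, 6] (2->12, 3->7, 4->18, 5->2, 6->6), giving [12, 7, 18, 2, 6]. So sub = [12, 7, 18, 2, 6]. sub has length 5. The slice sub[::2] selects indices [0, 2, 4] (0->12, 2->18, 4->6), giving [12, 18, 6].

[12, 18, 6]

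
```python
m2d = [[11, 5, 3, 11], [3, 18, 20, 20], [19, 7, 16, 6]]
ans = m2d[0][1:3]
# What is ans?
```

m2d[0] = [11, 5, 3, 11]. m2d[0] has length 4. The slice m2d[0][1:3] selects indices [1, 2] (1->5, 2->3), giving [5, 3].

[5, 3]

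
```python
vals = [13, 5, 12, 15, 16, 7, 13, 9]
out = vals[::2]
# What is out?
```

vals has length 8. The slice vals[::2] selects indices [0, 2, 4, 6] (0->13, 2->12, 4->16, 6->13), giving [13, 12, 16, 13].

[13, 12, 16, 13]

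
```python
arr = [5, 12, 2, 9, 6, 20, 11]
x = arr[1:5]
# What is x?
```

arr has length 7. The slice arr[1:5] selects indices [1, 2, 3, 4] (1->12, 2->2, 3->9, 4->6), giving [12, 2, 9, 6].

[12, 2, 9, 6]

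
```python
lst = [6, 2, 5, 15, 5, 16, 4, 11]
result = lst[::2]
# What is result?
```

lst has length 8. The slice lst[::2] selects indices [0, 2, 4, 6] (0->6, 2->5, 4->5, 6->4), giving [6, 5, 5, 4].

[6, 5, 5, 4]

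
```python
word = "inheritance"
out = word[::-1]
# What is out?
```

word has length 11. The slice word[::-1] selects indices [10, 9, 8, 7, 6, 5, 4, 3, 2, 1, 0] (10->'e', 9->'c', 8->'n', 7->'a', 6->'t', 5->'i', 4->'r', 3->'e', 2->'h', 1->'n', 0->'i'), giving 'ecnatirehni'.

'ecnatirehni'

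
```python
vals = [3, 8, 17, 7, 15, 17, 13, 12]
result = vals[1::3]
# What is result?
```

vals has length 8. The slice vals[1::3] selects indices [1, 4, 7] (1->8, 4->15, 7->12), giving [8, 15, 12].

[8, 15, 12]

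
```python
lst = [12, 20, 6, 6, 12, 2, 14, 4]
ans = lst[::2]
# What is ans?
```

lst has length 8. The slice lst[::2] selects indices [0, 2, 4, 6] (0->12, 2->6, 4->12, 6->14), giving [12, 6, 12, 14].

[12, 6, 12, 14]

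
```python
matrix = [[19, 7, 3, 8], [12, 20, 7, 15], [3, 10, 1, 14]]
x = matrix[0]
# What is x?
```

matrix has 3 rows. Row 0 is [19, 7, 3, 8].

[19, 7, 3, 8]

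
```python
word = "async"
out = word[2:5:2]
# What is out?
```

word has length 5. The slice word[2:5:2] selects indices [2, 4] (2->'y', 4->'c'), giving 'yc'.

'yc'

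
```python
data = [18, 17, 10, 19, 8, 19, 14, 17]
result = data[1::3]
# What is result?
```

data has length 8. The slice data[1::3] selects indices [1, 4, 7] (1->17, 4->8, 7->17), giving [17, 8, 17].

[17, 8, 17]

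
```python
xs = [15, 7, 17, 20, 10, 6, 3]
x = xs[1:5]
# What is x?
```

xs has length 7. The slice xs[1:5] selects indices [1, 2, 3, 4] (1->7, 2->17, 3->20, 4->10), giving [7, 17, 20, 10].

[7, 17, 20, 10]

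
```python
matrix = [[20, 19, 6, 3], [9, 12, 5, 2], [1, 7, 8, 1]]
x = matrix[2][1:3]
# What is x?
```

matrix[2] = [1, 7, 8, 1]. matrix[2] has length 4. The slice matrix[2][1:3] selects indices [1, 2] (1->7, 2->8), giving [7, 8].

[7, 8]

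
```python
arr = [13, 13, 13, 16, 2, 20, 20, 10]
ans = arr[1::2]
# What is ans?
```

arr has length 8. The slice arr[1::2] selects indices [1, 3, 5, 7] (1->13, 3->16, 5->20, 7->10), giving [13, 16, 20, 10].

[13, 16, 20, 10]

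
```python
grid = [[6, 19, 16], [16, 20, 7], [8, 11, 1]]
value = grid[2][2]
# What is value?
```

grid[2] = [8, 11, 1]. Taking column 2 of that row yields 1.

1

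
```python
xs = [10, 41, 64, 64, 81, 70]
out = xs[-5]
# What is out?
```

xs has length 6. Negative index -5 maps to positive index 6 + (-5) = 1. xs[1] = 41.

41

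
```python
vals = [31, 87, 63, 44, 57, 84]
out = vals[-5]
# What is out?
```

vals has length 6. Negative index -5 maps to positive index 6 + (-5) = 1. vals[1] = 87.

87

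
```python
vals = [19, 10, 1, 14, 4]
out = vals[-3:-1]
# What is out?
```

vals has length 5. The slice vals[-3:-1] selects indices [2, 3] (2->1, 3->14), giving [1, 14].

[1, 14]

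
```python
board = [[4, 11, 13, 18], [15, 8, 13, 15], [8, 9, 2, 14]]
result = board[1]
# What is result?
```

board has 3 rows. Row 1 is [15, 8, 13, 15].

[15, 8, 13, 15]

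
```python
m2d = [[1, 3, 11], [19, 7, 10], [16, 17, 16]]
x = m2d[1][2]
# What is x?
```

m2d[1] = [19, 7, 10]. Taking column 2 of that row yields 10.

10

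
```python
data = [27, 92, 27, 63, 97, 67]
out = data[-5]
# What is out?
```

data has length 6. Negative index -5 maps to positive index 6 + (-5) = 1. data[1] = 92.

92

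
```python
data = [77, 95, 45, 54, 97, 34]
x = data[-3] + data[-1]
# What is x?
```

data has length 6. Negative index -3 maps to positive index 6 + (-3) = 3. data[3] = 54.
data has length 6. Negative index -1 maps to positive index 6 + (-1) = 5. data[5] = 34.
Sum: 54 + 34 = 88.

88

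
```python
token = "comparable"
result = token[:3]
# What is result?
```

token has length 10. The slice token[:3] selects indices [0, 1, 2] (0->'c', 1->'o', 2->'m'), giving 'com'.

'com'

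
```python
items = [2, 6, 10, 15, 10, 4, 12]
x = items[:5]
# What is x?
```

items has length 7. The slice items[:5] selects indices [0, 1, 2, 3, 4] (0->2, 1->6, 2->10, 3->15, 4->10), giving [2, 6, 10, 15, 10].

[2, 6, 10, 15, 10]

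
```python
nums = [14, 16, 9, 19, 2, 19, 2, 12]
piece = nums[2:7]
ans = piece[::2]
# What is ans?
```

nums has length 8. The slice nums[2:7] selects indices [2, 3, 4, 5, 6] (2->9, 3->19, 4->2, 5->19, 6->2), giving [9, 19, 2, 19, 2]. So piece = [9, 19, 2, 19, 2]. piece has length 5. The slice piece[::2] selects indices [0, 2, 4] (0->9, 2->2, 4->2), giving [9, 2, 2].

[9, 2, 2]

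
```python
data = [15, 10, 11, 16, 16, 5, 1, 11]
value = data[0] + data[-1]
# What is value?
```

data has length 8. data[0] = 15.
data has length 8. Negative index -1 maps to positive index 8 + (-1) = 7. data[7] = 11.
Sum: 15 + 11 = 26.

26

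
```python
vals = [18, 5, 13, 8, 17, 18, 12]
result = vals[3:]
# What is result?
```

vals has length 7. The slice vals[3:] selects indices [3, 4, 5, 6] (3->8, 4->17, 5->18, 6->12), giving [8, 17, 18, 12].

[8, 17, 18, 12]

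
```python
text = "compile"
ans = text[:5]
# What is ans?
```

text has length 7. The slice text[:5] selects indices [0, 1, 2, 3, 4] (0->'c', 1->'o', 2->'m', 3->'p', 4->'i'), giving 'compi'.

'compi'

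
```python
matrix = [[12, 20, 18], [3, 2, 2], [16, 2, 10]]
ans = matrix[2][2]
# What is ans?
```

matrix[2] = [16, 2, 10]. Taking column 2 of that row yields 10.

10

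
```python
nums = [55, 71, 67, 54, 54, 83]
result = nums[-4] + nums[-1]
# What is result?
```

nums has length 6. Negative index -4 maps to positive index 6 + (-4) = 2. nums[2] = 67.
nums has length 6. Negative index -1 maps to positive index 6 + (-1) = 5. nums[5] = 83.
Sum: 67 + 83 = 150.

150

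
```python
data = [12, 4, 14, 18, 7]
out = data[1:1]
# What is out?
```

data has length 5. The slice data[1:1] resolves to an empty index range, so the result is [].

[]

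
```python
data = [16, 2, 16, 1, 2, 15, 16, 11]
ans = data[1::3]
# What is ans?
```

data has length 8. The slice data[1::3] selects indices [1, 4, 7] (1->2, 4->2, 7->11), giving [2, 2, 11].

[2, 2, 11]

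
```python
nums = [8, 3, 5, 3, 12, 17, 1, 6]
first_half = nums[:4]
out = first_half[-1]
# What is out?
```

nums has length 8. The slice nums[:4] selects indices [0, 1, 2, 3] (0->8, 1->3, 2->5, 3->3), giving [8, 3, 5, 3]. So first_half = [8, 3, 5, 3]. Then first_half[-1] = 3.

3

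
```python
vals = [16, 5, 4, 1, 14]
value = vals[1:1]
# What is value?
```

vals has length 5. The slice vals[1:1] resolves to an empty index range, so the result is [].

[]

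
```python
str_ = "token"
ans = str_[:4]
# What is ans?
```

str_ has length 5. The slice str_[:4] selects indices [0, 1, 2, 3] (0->'t', 1->'o', 2->'k', 3->'e'), giving 'toke'.

'toke'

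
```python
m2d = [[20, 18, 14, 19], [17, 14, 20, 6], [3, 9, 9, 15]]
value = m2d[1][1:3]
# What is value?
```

m2d[1] = [17, 14, 20, 6]. m2d[1] has length 4. The slice m2d[1][1:3] selects indices [1, 2] (1->14, 2->20), giving [14, 20].

[14, 20]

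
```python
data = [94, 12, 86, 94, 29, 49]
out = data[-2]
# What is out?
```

data has length 6. Negative index -2 maps to positive index 6 + (-2) = 4. data[4] = 29.

29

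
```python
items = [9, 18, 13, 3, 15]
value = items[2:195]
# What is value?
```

items has length 5. The slice items[2:195] selects indices [2, 3, 4] (2->13, 3->3, 4->15), giving [13, 3, 15].

[13, 3, 15]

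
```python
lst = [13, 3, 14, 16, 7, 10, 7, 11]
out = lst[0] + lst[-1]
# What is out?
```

lst has length 8. lst[0] = 13.
lst has length 8. Negative index -1 maps to positive index 8 + (-1) = 7. lst[7] = 11.
Sum: 13 + 11 = 24.

24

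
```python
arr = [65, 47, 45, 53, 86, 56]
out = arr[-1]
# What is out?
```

arr has length 6. Negative index -1 maps to positive index 6 + (-1) = 5. arr[5] = 56.

56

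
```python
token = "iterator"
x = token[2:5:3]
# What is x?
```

token has length 8. The slice token[2:5:3] selects indices [2] (2->'e'), giving 'e'.

'e'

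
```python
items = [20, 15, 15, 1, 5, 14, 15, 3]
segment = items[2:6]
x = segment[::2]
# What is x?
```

items has length 8. The slice items[2:6] selects indices [2, 3, 4, 5] (2->15, 3->1, 4->5, 5->14), giving [15, 1, 5, 14]. So segment = [15, 1, 5, 14]. segment has length 4. The slice segment[::2] selects indices [0, 2] (0->15, 2->5), giving [15, 5].

[15, 5]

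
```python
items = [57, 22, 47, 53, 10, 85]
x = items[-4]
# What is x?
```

items has length 6. Negative index -4 maps to positive index 6 + (-4) = 2. items[2] = 47.

47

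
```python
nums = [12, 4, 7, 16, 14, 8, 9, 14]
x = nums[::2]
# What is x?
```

nums has length 8. The slice nums[::2] selects indices [0, 2, 4, 6] (0->12, 2->7, 4->14, 6->9), giving [12, 7, 14, 9].

[12, 7, 14, 9]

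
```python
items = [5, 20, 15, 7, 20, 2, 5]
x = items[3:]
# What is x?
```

items has length 7. The slice items[3:] selects indices [3, 4, 5, 6] (3->7, 4->20, 5->2, 6->5), giving [7, 20, 2, 5].

[7, 20, 2, 5]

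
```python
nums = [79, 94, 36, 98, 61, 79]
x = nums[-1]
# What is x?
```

nums has length 6. Negative index -1 maps to positive index 6 + (-1) = 5. nums[5] = 79.

79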